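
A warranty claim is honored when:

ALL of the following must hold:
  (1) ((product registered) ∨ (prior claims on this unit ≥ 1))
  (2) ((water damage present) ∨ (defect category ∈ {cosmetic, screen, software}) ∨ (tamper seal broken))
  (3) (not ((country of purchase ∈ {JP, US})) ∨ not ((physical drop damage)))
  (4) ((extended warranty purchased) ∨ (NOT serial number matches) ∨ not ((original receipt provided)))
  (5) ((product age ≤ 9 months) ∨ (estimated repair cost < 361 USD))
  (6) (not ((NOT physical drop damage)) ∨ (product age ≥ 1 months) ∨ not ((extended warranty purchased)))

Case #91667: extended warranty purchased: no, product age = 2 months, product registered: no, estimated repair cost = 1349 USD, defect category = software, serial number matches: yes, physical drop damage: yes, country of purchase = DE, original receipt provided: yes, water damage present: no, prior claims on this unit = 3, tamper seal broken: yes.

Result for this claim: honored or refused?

Refused

Atomic conditions:
  product registered: no → false
  prior claims on this unit ≥ 1: 3 ≥ 1 is true
  water damage present: no → false
  defect category ∈ {cosmetic, screen, software}: software is in the set → true
  tamper seal broken: yes → true
  country of purchase ∈ {JP, US}: DE is not in the set → false
  physical drop damage: yes → true
  extended warranty purchased: no → false
  NOT serial number matches: yes → false
  original receipt provided: yes → true
  product age ≤ 9 months: 2 ≤ 9 is true
  estimated repair cost < 361 USD: 1349 < 361 is false
  NOT physical drop damage: yes → false
  product age ≥ 1 months: 2 ≥ 1 is true
Combine:
[1] false OR true = true
[2] false OR true OR true = true
[3.1] NOT false = true
[3.2] NOT true = false
[3] true OR false = true
[4.3] NOT true = false
[4] false OR false OR false = false
[5] true OR false = true
[6.1] NOT false = true
[6.3] NOT false = true
[6] true OR true OR true = true
[root] true AND true AND true AND false AND true AND true = false
Overall: false → refused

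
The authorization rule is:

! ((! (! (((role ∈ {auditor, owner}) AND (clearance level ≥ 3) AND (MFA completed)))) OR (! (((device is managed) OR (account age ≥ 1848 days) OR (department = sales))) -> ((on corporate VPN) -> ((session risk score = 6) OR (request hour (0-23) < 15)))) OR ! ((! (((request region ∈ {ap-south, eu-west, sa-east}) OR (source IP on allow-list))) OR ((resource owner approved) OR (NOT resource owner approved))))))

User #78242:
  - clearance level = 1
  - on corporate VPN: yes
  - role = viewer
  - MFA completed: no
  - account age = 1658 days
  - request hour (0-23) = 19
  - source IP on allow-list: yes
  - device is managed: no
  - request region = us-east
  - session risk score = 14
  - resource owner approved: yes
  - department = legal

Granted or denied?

Granted

Atomic conditions:
  role ∈ {auditor, owner}: viewer is not in the set → false
  clearance level ≥ 3: 1 ≥ 3 is false
  MFA completed: no → false
  device is managed: no → false
  account age ≥ 1848 days: 1658 ≥ 1848 is false
  department = sales: legal == sales is false
  on corporate VPN: yes → true
  session risk score = 6: 14 == 6 is false
  request hour (0-23) < 15: 19 < 15 is false
  request region ∈ {ap-south, eu-west, sa-east}: us-east is not in the set → false
  source IP on allow-list: yes → true
  resource owner approved: yes → true
  NOT resource owner approved: yes → false
Combine:
[1.1.1.1] false AND false AND false = false
[1.1.1] NOT false = true
[1.1] NOT true = false
[1.2.1.1] false OR false OR false = false
[1.2.1] NOT false = true
[1.2.2.2] false OR false = false
[1.2.2] true → false = false
[1.2] true → false = false
[1.3.1.1.1] false OR true = true
[1.3.1.1] NOT true = false
[1.3.1.2] true OR false = true
[1.3.1] false OR true = true
[1.3] NOT true = false
[1] false OR false OR false = false
[root] NOT false = true
Overall: true → granted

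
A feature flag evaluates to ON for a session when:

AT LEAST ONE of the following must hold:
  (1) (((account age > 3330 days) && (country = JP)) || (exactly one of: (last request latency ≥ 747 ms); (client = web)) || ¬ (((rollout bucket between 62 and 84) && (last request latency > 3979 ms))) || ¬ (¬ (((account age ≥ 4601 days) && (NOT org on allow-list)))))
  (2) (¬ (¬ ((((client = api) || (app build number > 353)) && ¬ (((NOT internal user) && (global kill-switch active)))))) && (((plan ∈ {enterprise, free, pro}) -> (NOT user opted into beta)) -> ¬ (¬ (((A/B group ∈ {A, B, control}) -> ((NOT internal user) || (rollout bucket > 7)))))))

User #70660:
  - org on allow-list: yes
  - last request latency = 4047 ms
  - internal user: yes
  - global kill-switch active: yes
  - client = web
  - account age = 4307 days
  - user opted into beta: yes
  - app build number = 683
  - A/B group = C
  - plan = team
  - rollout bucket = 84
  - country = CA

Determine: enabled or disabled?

Atomic conditions:
  account age > 3330 days: 4307 > 3330 is true
  country = JP: CA == JP is false
  last request latency ≥ 747 ms: 4047 ≥ 747 is true
  client = web: web == web is true
  rollout bucket between 62 and 84: 84 in [62, 84] is true
  last request latency > 3979 ms: 4047 > 3979 is true
  account age ≥ 4601 days: 4307 ≥ 4601 is false
  NOT org on allow-list: yes → false
  client = api: web == api is false
  app build number > 353: 683 > 353 is true
  NOT internal user: yes → false
  global kill-switch active: yes → true
  plan ∈ {enterprise, free, pro}: team is not in the set → false
  NOT user opted into beta: yes → false
  A/B group ∈ {A, B, control}: C is not in the set → false
  rollout bucket > 7: 84 > 7 is true
Combine:
[1.1] true AND false = false
[1.2] exactly-one(true, true) = false
[1.3.1] true AND true = true
[1.3] NOT true = false
[1.4.1.1] false AND false = false
[1.4.1] NOT false = true
[1.4] NOT true = false
[1] false OR false OR false OR false = false
[2.1.1.1.1] false OR true = true
[2.1.1.1.2.1] false AND true = false
[2.1.1.1.2] NOT false = true
[2.1.1.1] true AND true = true
[2.1.1] NOT true = false
[2.1] NOT false = true
[2.2.1] false → false (antecedent false ⇒ implication holds) = true
[2.2.2.1.1.2] false OR true = true
[2.2.2.1.1] false → true (antecedent false ⇒ implication holds) = true
[2.2.2.1] NOT true = false
[2.2.2] NOT false = true
[2.2] true → true = true
[2] true AND true = true
[root] false OR true = true
Overall: true → enabled

Enabled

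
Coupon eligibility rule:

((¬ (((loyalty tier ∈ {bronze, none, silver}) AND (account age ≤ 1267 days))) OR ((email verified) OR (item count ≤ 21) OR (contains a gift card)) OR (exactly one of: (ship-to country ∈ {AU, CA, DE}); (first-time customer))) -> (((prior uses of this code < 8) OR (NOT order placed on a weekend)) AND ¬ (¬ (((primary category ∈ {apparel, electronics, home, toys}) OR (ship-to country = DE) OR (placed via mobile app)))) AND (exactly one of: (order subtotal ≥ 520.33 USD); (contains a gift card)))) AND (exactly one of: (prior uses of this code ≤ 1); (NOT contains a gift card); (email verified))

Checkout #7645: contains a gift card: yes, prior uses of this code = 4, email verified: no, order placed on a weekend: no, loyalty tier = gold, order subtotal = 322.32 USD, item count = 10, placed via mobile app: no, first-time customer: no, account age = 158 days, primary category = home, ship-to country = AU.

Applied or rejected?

Rejected

Atomic conditions:
  loyalty tier ∈ {bronze, none, silver}: gold is not in the set → false
  account age ≤ 1267 days: 158 ≤ 1267 is true
  email verified: no → false
  item count ≤ 21: 10 ≤ 21 is true
  contains a gift card: yes → true
  ship-to country ∈ {AU, CA, DE}: AU is in the set → true
  first-time customer: no → false
  prior uses of this code < 8: 4 < 8 is true
  NOT order placed on a weekend: no → true
  primary category ∈ {apparel, electronics, home, toys}: home is in the set → true
  ship-to country = DE: AU == DE is false
  placed via mobile app: no → false
  order subtotal ≥ 520.33 USD: 322.32 ≥ 520.33 is false
  prior uses of this code ≤ 1: 4 ≤ 1 is false
  NOT contains a gift card: yes → false
Combine:
[1.1.1.1] false AND true = false
[1.1.1] NOT false = true
[1.1.2] false OR true OR true = true
[1.1.3] exactly-one(true, false) = true
[1.1] true OR true OR true = true
[1.2.1] true OR true = true
[1.2.2.1.1] true OR false OR false = true
[1.2.2.1] NOT true = false
[1.2.2] NOT false = true
[1.2.3] exactly-one(false, true) = true
[1.2] true AND true AND true = true
[1] true → true = true
[2] exactly-one(false, false, false) = false
[root] true AND false = false
Overall: false → rejected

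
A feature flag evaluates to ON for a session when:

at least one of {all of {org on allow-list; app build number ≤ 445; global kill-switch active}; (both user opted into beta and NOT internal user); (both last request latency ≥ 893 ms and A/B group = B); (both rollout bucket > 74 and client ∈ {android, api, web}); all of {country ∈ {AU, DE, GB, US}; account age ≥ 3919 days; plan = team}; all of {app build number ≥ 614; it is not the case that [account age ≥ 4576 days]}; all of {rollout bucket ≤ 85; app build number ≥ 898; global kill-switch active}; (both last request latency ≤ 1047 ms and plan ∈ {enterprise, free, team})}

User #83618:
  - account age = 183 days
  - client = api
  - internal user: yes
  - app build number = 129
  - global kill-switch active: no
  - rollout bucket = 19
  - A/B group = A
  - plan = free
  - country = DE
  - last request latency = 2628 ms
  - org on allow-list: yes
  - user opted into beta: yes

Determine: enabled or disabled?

Disabled

Atomic conditions:
  org on allow-list: yes → true
  app build number ≤ 445: 129 ≤ 445 is true
  global kill-switch active: no → false
  user opted into beta: yes → true
  NOT internal user: yes → false
  last request latency ≥ 893 ms: 2628 ≥ 893 is true
  A/B group = B: A == B is false
  rollout bucket > 74: 19 > 74 is false
  client ∈ {android, api, web}: api is in the set → true
  country ∈ {AU, DE, GB, US}: DE is in the set → true
  account age ≥ 3919 days: 183 ≥ 3919 is false
  plan = team: free == team is false
  app build number ≥ 614: 129 ≥ 614 is false
  account age ≥ 4576 days: 183 ≥ 4576 is false
  rollout bucket ≤ 85: 19 ≤ 85 is true
  app build number ≥ 898: 129 ≥ 898 is false
  last request latency ≤ 1047 ms: 2628 ≤ 1047 is false
  plan ∈ {enterprise, free, team}: free is in the set → true
Combine:
[1] true AND true AND false = false
[2] true AND false = false
[3] true AND false = false
[4] false AND true = false
[5] true AND false AND false = false
[6.2] NOT false = true
[6] false AND true = false
[7] true AND false AND false = false
[8] false AND true = false
[root] false OR false OR false OR false OR false OR false OR false OR false = false
Overall: false → disabled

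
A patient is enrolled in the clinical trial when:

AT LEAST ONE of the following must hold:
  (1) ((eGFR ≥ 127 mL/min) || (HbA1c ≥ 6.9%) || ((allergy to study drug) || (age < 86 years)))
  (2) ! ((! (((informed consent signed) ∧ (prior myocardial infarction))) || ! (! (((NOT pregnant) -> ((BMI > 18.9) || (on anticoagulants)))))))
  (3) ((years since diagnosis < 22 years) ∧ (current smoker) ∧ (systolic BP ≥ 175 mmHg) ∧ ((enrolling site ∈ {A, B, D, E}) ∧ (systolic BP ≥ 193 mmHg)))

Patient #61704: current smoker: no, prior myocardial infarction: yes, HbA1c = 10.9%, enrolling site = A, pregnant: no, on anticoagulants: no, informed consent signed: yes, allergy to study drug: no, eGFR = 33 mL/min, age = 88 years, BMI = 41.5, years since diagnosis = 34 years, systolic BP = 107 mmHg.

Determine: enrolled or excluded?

Enrolled

Atomic conditions:
  eGFR ≥ 127 mL/min: 33 ≥ 127 is false
  HbA1c ≥ 6.9%: 10.9 ≥ 6.9 is true
  allergy to study drug: no → false
  age < 86 years: 88 < 86 is false
  informed consent signed: yes → true
  prior myocardial infarction: yes → true
  NOT pregnant: no → true
  BMI > 18.9: 41.5 > 18.9 is true
  on anticoagulants: no → false
  years since diagnosis < 22 years: 34 < 22 is false
  current smoker: no → false
  systolic BP ≥ 175 mmHg: 107 ≥ 175 is false
  enrolling site ∈ {A, B, D, E}: A is in the set → true
  systolic BP ≥ 193 mmHg: 107 ≥ 193 is false
Combine:
[1.3] false OR false = false
[1] false OR true OR false = true
[2.1.1.1] true AND true = true
[2.1.1] NOT true = false
[2.1.2.1.1.2] true OR false = true
[2.1.2.1.1] true → true = true
[2.1.2.1] NOT true = false
[2.1.2] NOT false = true
[2.1] false OR true = true
[2] NOT true = false
[3.4] true AND false = false
[3] false AND false AND false AND false = false
[root] true OR false OR false = true
Overall: true → enrolled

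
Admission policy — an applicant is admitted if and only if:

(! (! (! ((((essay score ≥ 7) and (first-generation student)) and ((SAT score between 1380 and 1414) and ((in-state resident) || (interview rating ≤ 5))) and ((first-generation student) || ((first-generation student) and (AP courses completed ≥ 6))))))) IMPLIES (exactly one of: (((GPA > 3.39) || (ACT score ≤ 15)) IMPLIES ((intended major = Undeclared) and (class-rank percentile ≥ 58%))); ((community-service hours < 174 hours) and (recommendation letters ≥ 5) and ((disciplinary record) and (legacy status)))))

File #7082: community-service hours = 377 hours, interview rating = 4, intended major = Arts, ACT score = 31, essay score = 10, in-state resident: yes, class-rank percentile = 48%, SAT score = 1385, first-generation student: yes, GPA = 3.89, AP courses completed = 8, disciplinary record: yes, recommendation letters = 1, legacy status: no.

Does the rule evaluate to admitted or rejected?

Atomic conditions:
  essay score ≥ 7: 10 ≥ 7 is true
  first-generation student: yes → true
  SAT score between 1380 and 1414: 1385 in [1380, 1414] is true
  in-state resident: yes → true
  interview rating ≤ 5: 4 ≤ 5 is true
  AP courses completed ≥ 6: 8 ≥ 6 is true
  GPA > 3.39: 3.89 > 3.39 is true
  ACT score ≤ 15: 31 ≤ 15 is false
  intended major = Undeclared: Arts == Undeclared is false
  class-rank percentile ≥ 58%: 48 ≥ 58 is false
  community-service hours < 174 hours: 377 < 174 is false
  recommendation letters ≥ 5: 1 ≥ 5 is false
  disciplinary record: yes → true
  legacy status: no → false
Combine:
[1.1.1.1.1] true AND true = true
[1.1.1.1.2.2] true OR true = true
[1.1.1.1.2] true AND true = true
[1.1.1.1.3.2] true AND true = true
[1.1.1.1.3] true OR true = true
[1.1.1.1] true AND true AND true = true
[1.1.1] NOT true = false
[1.1] NOT false = true
[1] NOT true = false
[2.1.1] true OR false = true
[2.1.2] false AND false = false
[2.1] true → false = false
[2.2.3] true AND false = false
[2.2] false AND false AND false = false
[2] exactly-one(false, false) = false
[root] false → false (antecedent false ⇒ implication holds) = true
Overall: true → admitted

Admitted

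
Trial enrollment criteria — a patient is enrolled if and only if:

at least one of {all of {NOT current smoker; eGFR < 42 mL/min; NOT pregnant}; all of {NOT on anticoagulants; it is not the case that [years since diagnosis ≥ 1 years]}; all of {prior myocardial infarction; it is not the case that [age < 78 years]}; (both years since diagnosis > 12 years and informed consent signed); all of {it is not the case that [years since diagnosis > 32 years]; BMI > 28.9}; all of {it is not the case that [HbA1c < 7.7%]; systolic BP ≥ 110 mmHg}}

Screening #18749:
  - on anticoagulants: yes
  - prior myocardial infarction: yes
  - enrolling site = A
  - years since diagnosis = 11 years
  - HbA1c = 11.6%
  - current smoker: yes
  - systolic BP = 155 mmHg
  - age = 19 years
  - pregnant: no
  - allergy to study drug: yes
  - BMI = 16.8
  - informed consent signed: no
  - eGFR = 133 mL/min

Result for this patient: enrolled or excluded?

Enrolled

Atomic conditions:
  NOT current smoker: yes → false
  eGFR < 42 mL/min: 133 < 42 is false
  NOT pregnant: no → true
  NOT on anticoagulants: yes → false
  years since diagnosis ≥ 1 years: 11 ≥ 1 is true
  prior myocardial infarction: yes → true
  age < 78 years: 19 < 78 is true
  years since diagnosis > 12 years: 11 > 12 is false
  informed consent signed: no → false
  years since diagnosis > 32 years: 11 > 32 is false
  BMI > 28.9: 16.8 > 28.9 is false
  HbA1c < 7.7%: 11.6 < 7.7 is false
  systolic BP ≥ 110 mmHg: 155 ≥ 110 is true
Combine:
[1] false AND false AND true = false
[2.2] NOT true = false
[2] false AND false = false
[3.2] NOT true = false
[3] true AND false = false
[4] false AND false = false
[5.1] NOT false = true
[5] true AND false = false
[6.1] NOT false = true
[6] true AND true = true
[root] false OR false OR false OR false OR false OR true = true
Overall: true → enrolled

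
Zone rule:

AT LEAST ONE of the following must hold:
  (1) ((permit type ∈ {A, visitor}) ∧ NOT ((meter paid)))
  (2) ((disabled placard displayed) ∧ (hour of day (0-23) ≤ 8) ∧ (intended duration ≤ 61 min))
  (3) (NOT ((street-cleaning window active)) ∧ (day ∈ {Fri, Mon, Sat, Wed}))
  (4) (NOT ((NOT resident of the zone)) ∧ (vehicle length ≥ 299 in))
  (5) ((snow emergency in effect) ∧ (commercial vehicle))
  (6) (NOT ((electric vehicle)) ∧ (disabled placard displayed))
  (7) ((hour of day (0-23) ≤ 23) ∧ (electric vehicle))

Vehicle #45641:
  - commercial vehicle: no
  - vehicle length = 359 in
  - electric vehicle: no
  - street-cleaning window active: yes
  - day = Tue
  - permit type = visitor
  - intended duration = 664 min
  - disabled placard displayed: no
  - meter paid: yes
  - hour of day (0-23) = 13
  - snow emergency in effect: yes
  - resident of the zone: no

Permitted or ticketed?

Ticketed

Atomic conditions:
  permit type ∈ {A, visitor}: visitor is in the set → true
  meter paid: yes → true
  disabled placard displayed: no → false
  hour of day (0-23) ≤ 8: 13 ≤ 8 is false
  intended duration ≤ 61 min: 664 ≤ 61 is false
  street-cleaning window active: yes → true
  day ∈ {Fri, Mon, Sat, Wed}: Tue is not in the set → false
  NOT resident of the zone: no → true
  vehicle length ≥ 299 in: 359 ≥ 299 is true
  snow emergency in effect: yes → true
  commercial vehicle: no → false
  electric vehicle: no → false
  hour of day (0-23) ≤ 23: 13 ≤ 23 is true
Combine:
[1.2] NOT true = false
[1] true AND false = false
[2] false AND false AND false = false
[3.1] NOT true = false
[3] false AND false = false
[4.1] NOT true = false
[4] false AND true = false
[5] true AND false = false
[6.1] NOT false = true
[6] true AND false = false
[7] true AND false = false
[root] false OR false OR false OR false OR false OR false OR false = false
Overall: false → ticketed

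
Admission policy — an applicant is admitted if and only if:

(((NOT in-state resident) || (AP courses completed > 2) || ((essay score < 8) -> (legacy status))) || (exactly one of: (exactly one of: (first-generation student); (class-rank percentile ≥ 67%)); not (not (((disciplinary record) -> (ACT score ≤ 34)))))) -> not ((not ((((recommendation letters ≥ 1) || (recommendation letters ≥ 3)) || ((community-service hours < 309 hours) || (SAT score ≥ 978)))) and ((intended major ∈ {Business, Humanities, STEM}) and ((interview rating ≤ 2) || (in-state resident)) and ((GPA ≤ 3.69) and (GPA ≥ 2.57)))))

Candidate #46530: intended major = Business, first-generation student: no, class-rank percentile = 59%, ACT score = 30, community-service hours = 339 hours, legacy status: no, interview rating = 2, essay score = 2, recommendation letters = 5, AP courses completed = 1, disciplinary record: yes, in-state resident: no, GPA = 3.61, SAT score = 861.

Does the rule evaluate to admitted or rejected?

Atomic conditions:
  NOT in-state resident: no → true
  AP courses completed > 2: 1 > 2 is false
  essay score < 8: 2 < 8 is true
  legacy status: no → false
  first-generation student: no → false
  class-rank percentile ≥ 67%: 59 ≥ 67 is false
  disciplinary record: yes → true
  ACT score ≤ 34: 30 ≤ 34 is true
  recommendation letters ≥ 1: 5 ≥ 1 is true
  recommendation letters ≥ 3: 5 ≥ 3 is true
  community-service hours < 309 hours: 339 < 309 is false
  SAT score ≥ 978: 861 ≥ 978 is false
  intended major ∈ {Business, Humanities, STEM}: Business is in the set → true
  interview rating ≤ 2: 2 ≤ 2 is true
  in-state resident: no → false
  GPA ≤ 3.69: 3.61 ≤ 3.69 is true
  GPA ≥ 2.57: 3.61 ≥ 2.57 is true
Combine:
[1.1.3] true → false = false
[1.1] true OR false OR false = true
[1.2.1] exactly-one(false, false) = false
[1.2.2.1.1] true → true = true
[1.2.2.1] NOT true = false
[1.2.2] NOT false = true
[1.2] exactly-one(false, true) = true
[1] true OR true = true
[2.1.1.1.1] true OR true = true
[2.1.1.1.2] false OR false = false
[2.1.1.1] true OR false = true
[2.1.1] NOT true = false
[2.1.2.2] true OR false = true
[2.1.2.3] true AND true = true
[2.1.2] true AND true AND true = true
[2.1] false AND true = false
[2] NOT false = true
[root] true → true = true
Overall: true → admitted

Admitted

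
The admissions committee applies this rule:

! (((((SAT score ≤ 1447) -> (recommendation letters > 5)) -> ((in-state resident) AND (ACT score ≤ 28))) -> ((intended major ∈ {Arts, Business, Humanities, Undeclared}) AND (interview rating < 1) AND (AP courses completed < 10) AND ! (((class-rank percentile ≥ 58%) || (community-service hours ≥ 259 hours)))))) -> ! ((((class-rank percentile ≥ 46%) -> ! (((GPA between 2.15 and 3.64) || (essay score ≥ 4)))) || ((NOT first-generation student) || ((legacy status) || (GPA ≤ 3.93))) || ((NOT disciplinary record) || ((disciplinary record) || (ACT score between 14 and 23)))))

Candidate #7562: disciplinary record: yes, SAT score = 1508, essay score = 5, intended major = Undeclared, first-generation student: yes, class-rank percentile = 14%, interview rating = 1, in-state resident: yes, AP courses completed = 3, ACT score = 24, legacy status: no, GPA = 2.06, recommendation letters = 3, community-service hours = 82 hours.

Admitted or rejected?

Atomic conditions:
  SAT score ≤ 1447: 1508 ≤ 1447 is false
  recommendation letters > 5: 3 > 5 is false
  in-state resident: yes → true
  ACT score ≤ 28: 24 ≤ 28 is true
  intended major ∈ {Arts, Business, Humanities, Undeclared}: Undeclared is in the set → true
  interview rating < 1: 1 < 1 is false
  AP courses completed < 10: 3 < 10 is true
  class-rank percentile ≥ 58%: 14 ≥ 58 is false
  community-service hours ≥ 259 hours: 82 ≥ 259 is false
  class-rank percentile ≥ 46%: 14 ≥ 46 is false
  GPA between 2.15 and 3.64: 2.06 in [2.15, 3.64] is false
  essay score ≥ 4: 5 ≥ 4 is true
  NOT first-generation student: yes → false
  legacy status: no → false
  GPA ≤ 3.93: 2.06 ≤ 3.93 is true
  NOT disciplinary record: yes → false
  disciplinary record: yes → true
  ACT score between 14 and 23: 24 in [14, 23] is false
Combine:
[1.1.1.1] false → false (antecedent false ⇒ implication holds) = true
[1.1.1.2] true AND true = true
[1.1.1] true → true = true
[1.1.2.4.1] false OR false = false
[1.1.2.4] NOT false = true
[1.1.2] true AND false AND true AND true = false
[1.1] true → false = false
[1] NOT false = true
[2.1.1.2.1] false OR true = true
[2.1.1.2] NOT true = false
[2.1.1] false → false (antecedent false ⇒ implication holds) = true
[2.1.2.2] false OR true = true
[2.1.2] false OR true = true
[2.1.3.2] true OR false = true
[2.1.3] false OR true = true
[2.1] true OR true OR true = true
[2] NOT true = false
[root] true → false = false
Overall: false → rejected

Rejected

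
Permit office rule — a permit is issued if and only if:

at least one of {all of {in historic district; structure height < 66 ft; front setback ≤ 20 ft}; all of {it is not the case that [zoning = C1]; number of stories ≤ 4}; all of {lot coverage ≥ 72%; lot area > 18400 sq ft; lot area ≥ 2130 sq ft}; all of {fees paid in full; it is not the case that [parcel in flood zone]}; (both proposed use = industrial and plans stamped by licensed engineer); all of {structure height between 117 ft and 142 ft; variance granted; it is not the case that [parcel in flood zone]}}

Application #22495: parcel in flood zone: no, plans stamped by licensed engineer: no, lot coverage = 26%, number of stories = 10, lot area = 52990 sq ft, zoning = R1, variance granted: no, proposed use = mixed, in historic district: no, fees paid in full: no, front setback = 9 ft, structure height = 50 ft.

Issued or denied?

Atomic conditions:
  in historic district: no → false
  structure height < 66 ft: 50 < 66 is true
  front setback ≤ 20 ft: 9 ≤ 20 is true
  zoning = C1: R1 == C1 is false
  number of stories ≤ 4: 10 ≤ 4 is false
  lot coverage ≥ 72%: 26 ≥ 72 is false
  lot area > 18400 sq ft: 52990 > 18400 is true
  lot area ≥ 2130 sq ft: 52990 ≥ 2130 is true
  fees paid in full: no → false
  parcel in flood zone: no → false
  proposed use = industrial: mixed == industrial is false
  plans stamped by licensed engineer: no → false
  structure height between 117 ft and 142 ft: 50 in [117, 142] is false
  variance granted: no → false
Combine:
[1] false AND true AND true = false
[2.1] NOT false = true
[2] true AND false = false
[3] false AND true AND true = false
[4.2] NOT false = true
[4] false AND true = false
[5] false AND false = false
[6.3] NOT false = true
[6] false AND false AND true = false
[root] false OR false OR false OR false OR false OR false = false
Overall: false → denied

Denied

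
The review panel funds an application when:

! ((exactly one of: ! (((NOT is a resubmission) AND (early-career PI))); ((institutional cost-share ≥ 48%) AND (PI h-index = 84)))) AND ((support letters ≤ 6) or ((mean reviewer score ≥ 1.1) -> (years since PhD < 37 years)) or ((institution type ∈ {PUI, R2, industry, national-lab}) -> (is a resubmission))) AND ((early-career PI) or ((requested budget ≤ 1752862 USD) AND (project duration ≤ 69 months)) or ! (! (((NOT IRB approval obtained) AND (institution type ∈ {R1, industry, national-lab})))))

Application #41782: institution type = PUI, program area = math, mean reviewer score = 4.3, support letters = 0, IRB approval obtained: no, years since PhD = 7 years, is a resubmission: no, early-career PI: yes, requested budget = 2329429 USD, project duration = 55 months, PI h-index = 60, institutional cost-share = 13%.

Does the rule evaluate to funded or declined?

Funded

Atomic conditions:
  NOT is a resubmission: no → true
  early-career PI: yes → true
  institutional cost-share ≥ 48%: 13 ≥ 48 is false
  PI h-index = 84: 60 == 84 is false
  support letters ≤ 6: 0 ≤ 6 is true
  mean reviewer score ≥ 1.1: 4.3 ≥ 1.1 is true
  years since PhD < 37 years: 7 < 37 is true
  institution type ∈ {PUI, R2, industry, national-lab}: PUI is in the set → true
  is a resubmission: no → false
  requested budget ≤ 1752862 USD: 2329429 ≤ 1752862 is false
  project duration ≤ 69 months: 55 ≤ 69 is true
  NOT IRB approval obtained: no → true
  institution type ∈ {R1, industry, national-lab}: PUI is not in the set → false
Combine:
[1.1.1.1] true AND true = true
[1.1.1] NOT true = false
[1.1.2] false AND false = false
[1.1] exactly-one(false, false) = false
[1] NOT false = true
[2.2] true → true = true
[2.3] true → false = false
[2] true OR true OR false = true
[3.2] false AND true = false
[3.3.1.1] true AND false = false
[3.3.1] NOT false = true
[3.3] NOT true = false
[3] true OR false OR false = true
[root] true AND true AND true = true
Overall: true → funded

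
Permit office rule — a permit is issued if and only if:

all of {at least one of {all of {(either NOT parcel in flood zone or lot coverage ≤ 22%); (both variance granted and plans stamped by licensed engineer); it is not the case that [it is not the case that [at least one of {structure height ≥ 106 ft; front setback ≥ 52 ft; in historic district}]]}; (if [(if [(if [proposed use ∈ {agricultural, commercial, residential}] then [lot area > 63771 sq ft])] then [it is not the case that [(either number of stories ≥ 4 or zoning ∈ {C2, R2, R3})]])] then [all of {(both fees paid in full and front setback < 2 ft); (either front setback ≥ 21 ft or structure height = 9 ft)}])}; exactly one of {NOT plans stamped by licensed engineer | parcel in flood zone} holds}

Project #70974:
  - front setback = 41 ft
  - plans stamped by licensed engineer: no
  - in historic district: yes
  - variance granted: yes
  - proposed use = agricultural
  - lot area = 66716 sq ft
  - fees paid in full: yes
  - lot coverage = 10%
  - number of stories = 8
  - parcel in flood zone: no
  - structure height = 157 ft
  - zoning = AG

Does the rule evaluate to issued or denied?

Atomic conditions:
  NOT parcel in flood zone: no → true
  lot coverage ≤ 22%: 10 ≤ 22 is true
  variance granted: yes → true
  plans stamped by licensed engineer: no → false
  structure height ≥ 106 ft: 157 ≥ 106 is true
  front setback ≥ 52 ft: 41 ≥ 52 is false
  in historic district: yes → true
  proposed use ∈ {agricultural, commercial, residential}: agricultural is in the set → true
  lot area > 63771 sq ft: 66716 > 63771 is true
  number of stories ≥ 4: 8 ≥ 4 is true
  zoning ∈ {C2, R2, R3}: AG is not in the set → false
  fees paid in full: yes → true
  front setback < 2 ft: 41 < 2 is false
  front setback ≥ 21 ft: 41 ≥ 21 is true
  structure height = 9 ft: 157 == 9 is false
  NOT plans stamped by licensed engineer: no → true
  parcel in flood zone: no → false
Combine:
[1.1.1] true OR true = true
[1.1.2] true AND false = false
[1.1.3.1.1] true OR false OR true = true
[1.1.3.1] NOT true = false
[1.1.3] NOT false = true
[1.1] true AND false AND true = false
[1.2.1.1] true → true = true
[1.2.1.2.1] true OR false = true
[1.2.1.2] NOT true = false
[1.2.1] true → false = false
[1.2.2.1] true AND false = false
[1.2.2.2] true OR false = true
[1.2.2] false AND true = false
[1.2] false → false (antecedent false ⇒ implication holds) = true
[1] false OR true = true
[2] exactly-one(true, false) = true
[root] true AND true = true
Overall: true → issued

Issued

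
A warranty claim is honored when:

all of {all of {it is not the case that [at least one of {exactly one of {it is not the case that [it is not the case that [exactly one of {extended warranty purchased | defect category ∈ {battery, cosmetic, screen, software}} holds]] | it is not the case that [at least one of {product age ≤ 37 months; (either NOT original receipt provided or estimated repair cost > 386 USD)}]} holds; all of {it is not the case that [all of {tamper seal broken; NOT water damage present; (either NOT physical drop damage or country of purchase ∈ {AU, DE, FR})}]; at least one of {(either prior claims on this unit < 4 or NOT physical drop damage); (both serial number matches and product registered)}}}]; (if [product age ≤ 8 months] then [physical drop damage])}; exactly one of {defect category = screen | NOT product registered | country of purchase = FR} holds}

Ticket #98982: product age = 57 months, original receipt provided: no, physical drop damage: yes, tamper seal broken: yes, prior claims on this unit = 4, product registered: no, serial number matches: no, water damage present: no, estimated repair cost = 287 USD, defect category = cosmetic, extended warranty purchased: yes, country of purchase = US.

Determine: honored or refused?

Atomic conditions:
  extended warranty purchased: yes → true
  defect category ∈ {battery, cosmetic, screen, software}: cosmetic is in the set → true
  product age ≤ 37 months: 57 ≤ 37 is false
  NOT original receipt provided: no → true
  estimated repair cost > 386 USD: 287 > 386 is false
  tamper seal broken: yes → true
  NOT water damage present: no → true
  NOT physical drop damage: yes → false
  country of purchase ∈ {AU, DE, FR}: US is not in the set → false
  prior claims on this unit < 4: 4 < 4 is false
  serial number matches: no → false
  product registered: no → false
  product age ≤ 8 months: 57 ≤ 8 is false
  physical drop damage: yes → true
  defect category = screen: cosmetic == screen is false
  NOT product registered: no → true
  country of purchase = FR: US == FR is false
Combine:
[1.1.1.1.1.1.1] exactly-one(true, true) = false
[1.1.1.1.1.1] NOT false = true
[1.1.1.1.1] NOT true = false
[1.1.1.1.2.1.2] true OR false = true
[1.1.1.1.2.1] false OR true = true
[1.1.1.1.2] NOT true = false
[1.1.1.1] exactly-one(false, false) = false
[1.1.1.2.1.1.3] false OR false = false
[1.1.1.2.1.1] true AND true AND false = false
[1.1.1.2.1] NOT false = true
[1.1.1.2.2.1] false OR false = false
[1.1.1.2.2.2] false AND false = false
[1.1.1.2.2] false OR false = false
[1.1.1.2] true AND false = false
[1.1.1] false OR false = false
[1.1] NOT false = true
[1.2] false → true (antecedent false ⇒ implication holds) = true
[1] true AND true = true
[2] exactly-one(false, true, false) = true
[root] true AND true = true
Overall: true → honored

Honored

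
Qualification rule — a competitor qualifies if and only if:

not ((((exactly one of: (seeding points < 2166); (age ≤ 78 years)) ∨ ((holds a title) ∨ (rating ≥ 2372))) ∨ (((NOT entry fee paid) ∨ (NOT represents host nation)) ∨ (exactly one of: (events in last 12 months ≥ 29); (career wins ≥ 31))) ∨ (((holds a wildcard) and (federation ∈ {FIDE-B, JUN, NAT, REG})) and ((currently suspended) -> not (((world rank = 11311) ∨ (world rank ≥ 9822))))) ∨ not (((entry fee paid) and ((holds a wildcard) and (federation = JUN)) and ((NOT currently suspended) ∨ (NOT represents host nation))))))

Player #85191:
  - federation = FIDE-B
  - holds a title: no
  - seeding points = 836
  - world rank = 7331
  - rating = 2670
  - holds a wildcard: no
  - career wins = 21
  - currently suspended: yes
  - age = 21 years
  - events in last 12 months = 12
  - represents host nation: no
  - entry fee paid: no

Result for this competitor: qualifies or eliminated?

Eliminated

Atomic conditions:
  seeding points < 2166: 836 < 2166 is true
  age ≤ 78 years: 21 ≤ 78 is true
  holds a title: no → false
  rating ≥ 2372: 2670 ≥ 2372 is true
  NOT entry fee paid: no → true
  NOT represents host nation: no → true
  events in last 12 months ≥ 29: 12 ≥ 29 is false
  career wins ≥ 31: 21 ≥ 31 is false
  holds a wildcard: no → false
  federation ∈ {FIDE-B, JUN, NAT, REG}: FIDE-B is in the set → true
  currently suspended: yes → true
  world rank = 11311: 7331 == 11311 is false
  world rank ≥ 9822: 7331 ≥ 9822 is false
  entry fee paid: no → false
  federation = JUN: FIDE-B == JUN is false
  NOT currently suspended: yes → false
Combine:
[1.1.1] exactly-one(true, true) = false
[1.1.2] false OR true = true
[1.1] false OR true = true
[1.2.1] true OR true = true
[1.2.2] exactly-one(false, false) = false
[1.2] true OR false = true
[1.3.1] false AND true = false
[1.3.2.2.1] false OR false = false
[1.3.2.2] NOT false = true
[1.3.2] true → true = true
[1.3] false AND true = false
[1.4.1.2] false AND false = false
[1.4.1.3] false OR true = true
[1.4.1] false AND false AND true = false
[1.4] NOT false = true
[1] true OR true OR false OR true = true
[root] NOT true = false
Overall: false → eliminated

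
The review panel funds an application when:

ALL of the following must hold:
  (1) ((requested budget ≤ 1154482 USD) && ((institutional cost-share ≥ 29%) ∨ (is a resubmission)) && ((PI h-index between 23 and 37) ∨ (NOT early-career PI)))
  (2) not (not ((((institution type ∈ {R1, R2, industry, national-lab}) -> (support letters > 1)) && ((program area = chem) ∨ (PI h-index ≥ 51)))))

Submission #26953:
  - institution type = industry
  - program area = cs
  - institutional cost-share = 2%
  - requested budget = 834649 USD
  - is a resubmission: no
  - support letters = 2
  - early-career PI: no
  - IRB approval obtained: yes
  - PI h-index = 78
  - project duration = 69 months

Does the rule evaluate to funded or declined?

Atomic conditions:
  requested budget ≤ 1154482 USD: 834649 ≤ 1154482 is true
  institutional cost-share ≥ 29%: 2 ≥ 29 is false
  is a resubmission: no → false
  PI h-index between 23 and 37: 78 in [23, 37] is false
  NOT early-career PI: no → true
  institution type ∈ {R1, R2, industry, national-lab}: industry is in the set → true
  support letters > 1: 2 > 1 is true
  program area = chem: cs == chem is false
  PI h-index ≥ 51: 78 ≥ 51 is true
Combine:
[1.2] false OR false = false
[1.3] false OR true = true
[1] true AND false AND true = false
[2.1.1.1] true → true = true
[2.1.1.2] false OR true = true
[2.1.1] true AND true = true
[2.1] NOT true = false
[2] NOT false = true
[root] false AND true = false
Overall: false → declined

Declined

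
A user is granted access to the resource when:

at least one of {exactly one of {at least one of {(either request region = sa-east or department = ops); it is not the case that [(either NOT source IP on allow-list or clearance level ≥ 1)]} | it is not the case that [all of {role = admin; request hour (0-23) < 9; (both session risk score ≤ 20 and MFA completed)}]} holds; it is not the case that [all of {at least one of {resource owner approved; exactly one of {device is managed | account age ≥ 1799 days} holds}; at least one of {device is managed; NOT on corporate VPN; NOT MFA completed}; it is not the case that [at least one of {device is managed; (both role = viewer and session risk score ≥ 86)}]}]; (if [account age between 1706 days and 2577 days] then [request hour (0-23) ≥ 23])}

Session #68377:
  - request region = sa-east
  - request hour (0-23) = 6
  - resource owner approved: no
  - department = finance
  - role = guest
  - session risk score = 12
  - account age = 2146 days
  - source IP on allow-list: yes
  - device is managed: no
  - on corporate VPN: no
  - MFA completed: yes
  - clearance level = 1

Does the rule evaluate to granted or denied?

Denied

Atomic conditions:
  request region = sa-east: sa-east == sa-east is true
  department = ops: finance == ops is false
  NOT source IP on allow-list: yes → false
  clearance level ≥ 1: 1 ≥ 1 is true
  role = admin: guest == admin is false
  request hour (0-23) < 9: 6 < 9 is true
  session risk score ≤ 20: 12 ≤ 20 is true
  MFA completed: yes → true
  resource owner approved: no → false
  device is managed: no → false
  account age ≥ 1799 days: 2146 ≥ 1799 is true
  NOT on corporate VPN: no → true
  NOT MFA completed: yes → false
  role = viewer: guest == viewer is false
  session risk score ≥ 86: 12 ≥ 86 is false
  account age between 1706 days and 2577 days: 2146 in [1706, 2577] is true
  request hour (0-23) ≥ 23: 6 ≥ 23 is false
Combine:
[1.1.1] true OR false = true
[1.1.2.1] false OR true = true
[1.1.2] NOT true = false
[1.1] true OR false = true
[1.2.1.3] true AND true = true
[1.2.1] false AND true AND true = false
[1.2] NOT false = true
[1] exactly-one(true, true) = false
[2.1.1.2] exactly-one(false, true) = true
[2.1.1] false OR true = true
[2.1.2] false OR true OR false = true
[2.1.3.1.2] false AND false = false
[2.1.3.1] false OR false = false
[2.1.3] NOT false = true
[2.1] true AND true AND true = true
[2] NOT true = false
[3] true → false = false
[root] false OR false OR false = false
Overall: false → denied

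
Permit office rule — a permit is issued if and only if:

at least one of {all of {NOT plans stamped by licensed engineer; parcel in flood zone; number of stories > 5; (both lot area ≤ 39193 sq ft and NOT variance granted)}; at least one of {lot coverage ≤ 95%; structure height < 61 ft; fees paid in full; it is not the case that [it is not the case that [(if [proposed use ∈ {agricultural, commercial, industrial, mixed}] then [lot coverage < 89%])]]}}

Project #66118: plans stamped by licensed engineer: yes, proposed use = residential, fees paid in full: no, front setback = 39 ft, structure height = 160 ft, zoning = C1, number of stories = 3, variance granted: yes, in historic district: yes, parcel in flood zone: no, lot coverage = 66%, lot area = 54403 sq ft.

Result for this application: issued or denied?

Atomic conditions:
  NOT plans stamped by licensed engineer: yes → false
  parcel in flood zone: no → false
  number of stories > 5: 3 > 5 is false
  lot area ≤ 39193 sq ft: 54403 ≤ 39193 is false
  NOT variance granted: yes → false
  lot coverage ≤ 95%: 66 ≤ 95 is true
  structure height < 61 ft: 160 < 61 is false
  fees paid in full: no → false
  proposed use ∈ {agricultural, commercial, industrial, mixed}: residential is not in the set → false
  lot coverage < 89%: 66 < 89 is true
Combine:
[1.4] false AND false = false
[1] false AND false AND false AND false = false
[2.4.1.1] false → true (antecedent false ⇒ implication holds) = true
[2.4.1] NOT true = false
[2.4] NOT false = true
[2] true OR false OR false OR true = true
[root] false OR true = true
Overall: true → issued

Issued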